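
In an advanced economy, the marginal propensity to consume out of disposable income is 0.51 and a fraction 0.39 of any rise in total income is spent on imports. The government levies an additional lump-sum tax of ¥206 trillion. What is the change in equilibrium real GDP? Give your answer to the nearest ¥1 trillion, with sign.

A lump-sum tax change of +¥206 trillion shifts disposable income by −¥206 trillion; first-round consumption changes by −c × ΔT = −0.51 × (+¥206 trillion) = −¥105.06 trillion.
Expenditure multiplier = 1/(1 − c + m) = 1/(1 − 0.51 + 0.39) = 1/0.88 ≈ 1.136.
The tax multiplier is −c × k ≈ −0.58, so ΔY = k × (−c·ΔT) = (−¥105.06 trillion) / 0.88 ≈ −¥119 trillion.

−¥119 trillion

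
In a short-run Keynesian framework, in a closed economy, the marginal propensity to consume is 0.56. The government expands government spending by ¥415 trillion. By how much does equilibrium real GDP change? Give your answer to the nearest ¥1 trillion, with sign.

Expenditure multiplier = 1/(1 − MPC) = 1/(1 − 0.56) = 1/0.44 ≈ 2.273.
ΔY = k × ΔG = (+¥415 trillion) / 0.44 ≈ +¥943 trillion.

+¥943 trillion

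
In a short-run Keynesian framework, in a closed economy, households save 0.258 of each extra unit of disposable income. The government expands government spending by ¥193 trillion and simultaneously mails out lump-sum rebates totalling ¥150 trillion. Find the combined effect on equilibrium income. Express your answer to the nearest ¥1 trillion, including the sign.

MPC = 1 − MPS = 1 − 0.258 = 0.742.
Expenditure multiplier = 1/(1 − MPC) = 1/(1 − 0.742) = 1/0.258 ≈ 3.876.
ΔG contributes k·ΔG = (+¥193 trillion) / 0.258 ≈ +¥748.1 trillion.
ΔT of −¥150 trillion changes first-round spending by −c·ΔT = +¥111.3 trillion, contributing k·(−c·ΔT) = (+¥111.3 trillion) / 0.258 ≈ +¥431.4 trillion.
Net ΔY = k(ΔG − c·ΔT) = (+¥304.3 trillion) / 0.258 ≈ +¥1,179 trillion.

+¥1,179 trillion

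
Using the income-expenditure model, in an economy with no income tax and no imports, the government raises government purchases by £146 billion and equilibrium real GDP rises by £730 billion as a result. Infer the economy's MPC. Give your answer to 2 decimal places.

0.80

Implied spending multiplier k = ΔY/ΔG = 730/146 = 5.
Since k = 1/(1 − MPC), MPC = 1 − 1/k = 1 − ΔG/ΔY = 1 − 146/730 = 0.80.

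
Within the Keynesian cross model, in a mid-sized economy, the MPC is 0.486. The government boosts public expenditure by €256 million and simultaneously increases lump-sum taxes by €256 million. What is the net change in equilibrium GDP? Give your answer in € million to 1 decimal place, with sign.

Expenditure multiplier = 1/(1 − MPC) = 1/(1 − 0.486) = 1/0.514 ≈ 1.946.
ΔG contributes k·ΔG = (+€256 million) / 0.514 ≈ +€498.1 million.
ΔT of +€256 million changes first-round spending by −c·ΔT = −€124.416 million, contributing k·(−c·ΔT) = (−€124.416 million) / 0.514 ≈ −€242.1 million.
With ΔG = ΔT and no other leakages, the balanced-budget multiplier is 1, so ΔY = ΔG = +€256 million.

+€256.0 million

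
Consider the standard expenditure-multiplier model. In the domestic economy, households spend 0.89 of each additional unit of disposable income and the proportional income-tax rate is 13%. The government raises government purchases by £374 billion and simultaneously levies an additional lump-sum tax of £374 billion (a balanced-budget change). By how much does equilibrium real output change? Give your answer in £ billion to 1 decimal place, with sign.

+£182.3 billion

Expenditure multiplier = 1/(1 − c(1−t)) = 1/(1 − 0.89×0.87) = 1/0.2257 ≈ 4.431.
ΔG contributes k·ΔG = (+£374 billion) / 0.2257 ≈ +£1,657.1 billion.
ΔT of +£374 billion changes first-round spending by −c·ΔT = −£332.86 billion, contributing k·(−c·ΔT) = (−£332.86 billion) / 0.2257 ≈ −£1,474.8 billion.
Net ΔY = k(ΔG − c·ΔT) = (+£41.14 billion) / 0.2257 ≈ +£182.3 billion.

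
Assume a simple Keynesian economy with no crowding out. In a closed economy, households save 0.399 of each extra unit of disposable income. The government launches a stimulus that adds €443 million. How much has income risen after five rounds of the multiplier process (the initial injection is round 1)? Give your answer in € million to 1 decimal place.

MPC = 1 − MPS = 1 − 0.399 = 0.601.
Round 1 adds ΔG = €443 million; each later round is MPC = 0.601 times the previous.
After 5 rounds: 443 + 266.243 + 160.012043 + 96.167237843 + 57.796509943643 = ΔG·(1 − c^5)/(1 − c) = 443 × (1 − 0.078410163603001)/0.399 ≈ €1,023.2 million.

€1,023.2 million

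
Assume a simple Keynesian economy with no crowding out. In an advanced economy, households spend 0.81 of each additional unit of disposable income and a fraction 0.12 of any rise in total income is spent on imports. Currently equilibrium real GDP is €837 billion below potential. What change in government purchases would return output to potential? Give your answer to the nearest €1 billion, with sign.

Spending multiplier = 1/(1 − c + m) = 1/(1 − 0.81 + 0.12) = 1/0.31 ≈ 3.226.
Need ΔY = +€837 billion, so ΔG = ΔY/k = (+€837 billion) × 0.31 ≈ +€259 billion.
The government should increase government purchases by €259 billion.

+€259 billion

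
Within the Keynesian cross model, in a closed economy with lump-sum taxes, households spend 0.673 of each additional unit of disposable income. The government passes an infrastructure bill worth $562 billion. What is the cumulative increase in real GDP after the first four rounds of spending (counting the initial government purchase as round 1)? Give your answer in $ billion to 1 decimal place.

$1,366.1 billion

Round 1 adds ΔG = $562 billion; each later round is MPC = 0.673 times the previous.
After 4 rounds: 562 + 378.226 + 254.546098 + 171.309523954 = ΔG·(1 − c^4)/(1 − c) = 562 × (1 − 0.205144679041)/0.327 ≈ $1,366.1 billion.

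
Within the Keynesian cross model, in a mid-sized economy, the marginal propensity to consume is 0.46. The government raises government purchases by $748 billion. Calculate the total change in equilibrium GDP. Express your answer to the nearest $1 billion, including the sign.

+$1,385 billion

Spending multiplier = 1/(1 − MPC) = 1/(1 − 0.46) = 1/0.54 ≈ 1.852.
ΔY = k × ΔG = (+$748 billion) / 0.54 ≈ +$1,385 billion.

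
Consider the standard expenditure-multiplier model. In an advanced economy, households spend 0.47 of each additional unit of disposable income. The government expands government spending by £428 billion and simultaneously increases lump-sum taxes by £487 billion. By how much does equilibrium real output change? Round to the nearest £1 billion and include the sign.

+£376 billion

Expenditure multiplier = 1/(1 − MPC) = 1/(1 − 0.47) = 1/0.53 ≈ 1.887.
ΔG contributes k·ΔG = (+£428 billion) / 0.53 ≈ +£807.5 billion.
ΔT of +£487 billion changes first-round spending by −c·ΔT = −£228.89 billion, contributing k·(−c·ΔT) = (−£228.89 billion) / 0.53 ≈ −£431.9 billion.
Net ΔY = k(ΔG − c·ΔT) = (+£199.11 billion) / 0.53 ≈ +£376 billion.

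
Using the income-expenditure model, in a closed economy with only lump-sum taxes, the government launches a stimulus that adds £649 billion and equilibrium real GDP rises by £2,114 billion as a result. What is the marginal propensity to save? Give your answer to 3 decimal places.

Implied spending multiplier k = ΔY/ΔG = 2,114/649 ≈ 3.2573.
Since k = 1/(1 − MPC), MPC = 1 − 1/k = 1 − ΔG/ΔY = 1 − 649/2,114 ≈ 0.693.
MPS = 1 − MPC = 0.307.

0.307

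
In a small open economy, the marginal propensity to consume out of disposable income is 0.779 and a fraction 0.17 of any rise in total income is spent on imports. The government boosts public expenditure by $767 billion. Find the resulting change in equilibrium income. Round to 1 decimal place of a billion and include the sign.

+$1,961.6 billion

Spending multiplier = 1/(1 − c + m) = 1/(1 − 0.779 + 0.17) = 1/0.391 ≈ 2.558.
ΔY = k × ΔG = (+$767 billion) / 0.391 ≈ +$1,961.6 billion.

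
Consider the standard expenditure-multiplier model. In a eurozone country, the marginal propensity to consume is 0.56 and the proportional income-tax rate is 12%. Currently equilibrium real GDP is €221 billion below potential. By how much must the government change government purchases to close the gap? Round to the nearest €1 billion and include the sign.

Spending multiplier = 1/(1 − c(1−t)) = 1/(1 − 0.56×0.88) = 1/0.5072 ≈ 1.972.
Need ΔY = +€221 billion, so ΔG = ΔY/k = (+€221 billion) × 0.5072 ≈ +€112 billion.
The government should increase government purchases by €112 billion.

+€112 billion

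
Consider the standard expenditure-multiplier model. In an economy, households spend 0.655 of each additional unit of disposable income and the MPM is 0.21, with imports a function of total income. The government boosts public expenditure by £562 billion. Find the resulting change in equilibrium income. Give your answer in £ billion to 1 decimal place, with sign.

Spending multiplier = 1/(1 − c + m) = 1/(1 − 0.655 + 0.21) = 1/0.555 ≈ 1.802.
ΔY = k × ΔG = (+£562 billion) / 0.555 ≈ +£1,012.6 billion.

+£1,012.6 billion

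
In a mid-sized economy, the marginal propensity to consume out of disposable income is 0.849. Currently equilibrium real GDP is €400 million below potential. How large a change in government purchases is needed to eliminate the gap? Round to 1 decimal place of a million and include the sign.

+€60.4 million

Spending multiplier = 1/(1 − MPC) = 1/(1 − 0.849) = 1/0.151 ≈ 6.623.
Need ΔY = +€400 million, so ΔG = ΔY/k = (+€400 million) × 0.151 = +€60.4 million.
The government should increase government purchases by €60.4 million.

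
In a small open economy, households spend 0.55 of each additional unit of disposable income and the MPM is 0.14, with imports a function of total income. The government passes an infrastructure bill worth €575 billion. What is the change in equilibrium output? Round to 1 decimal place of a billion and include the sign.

+€974.6 billion

Expenditure multiplier = 1/(1 − c + m) = 1/(1 − 0.55 + 0.14) = 1/0.59 ≈ 1.695.
ΔY = k × ΔG = (+€575 billion) / 0.59 ≈ +€974.6 billion.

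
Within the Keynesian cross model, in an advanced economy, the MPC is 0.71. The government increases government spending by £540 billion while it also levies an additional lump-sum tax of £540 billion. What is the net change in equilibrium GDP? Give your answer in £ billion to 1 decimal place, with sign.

Expenditure multiplier = 1/(1 − MPC) = 1/(1 − 0.71) = 1/0.29 ≈ 3.448.
ΔG contributes k·ΔG = (+£540 billion) / 0.29 ≈ +£1,862.1 billion.
ΔT of +£540 billion changes first-round spending by −c·ΔT = −£383.4 billion, contributing k·(−c·ΔT) = (−£383.4 billion) / 0.29 ≈ −£1,322.1 billion.
With ΔG = ΔT and no other leakages, the balanced-budget multiplier is 1, so ΔY = ΔG = +£540 billion.

+£540.0 billion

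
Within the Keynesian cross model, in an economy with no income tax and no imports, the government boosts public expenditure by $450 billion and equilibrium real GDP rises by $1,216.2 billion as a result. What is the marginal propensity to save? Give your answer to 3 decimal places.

0.370

Implied spending multiplier k = ΔY/ΔG = 1,216.2/450 ≈ 2.7027.
Since k = 1/(1 − MPC), MPC = 1 − 1/k = 1 − ΔG/ΔY = 1 − 450/1,216.2 ≈ 0.630.
MPS = 1 − MPC = 0.370.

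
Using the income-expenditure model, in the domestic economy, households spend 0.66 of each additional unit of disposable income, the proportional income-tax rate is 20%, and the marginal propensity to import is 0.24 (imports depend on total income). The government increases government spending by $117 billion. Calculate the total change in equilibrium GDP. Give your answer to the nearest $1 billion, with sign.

Expenditure multiplier = 1/(1 − c(1−t) + m) = 1/(1 − 0.66×0.8 + 0.24) = 1/0.712 ≈ 1.404.
ΔY = k × ΔG = (+$117 billion) / 0.712 ≈ +$164 billion.

+$164 billion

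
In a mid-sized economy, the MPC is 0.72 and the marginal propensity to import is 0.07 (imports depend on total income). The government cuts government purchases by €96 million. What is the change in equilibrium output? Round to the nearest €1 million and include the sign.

−€274 million

Government-spending multiplier = 1/(1 − c + m) = 1/(1 − 0.72 + 0.07) = 1/0.35 ≈ 2.857.
ΔY = k × ΔG = (−€96 million) / 0.35 ≈ −€274 million.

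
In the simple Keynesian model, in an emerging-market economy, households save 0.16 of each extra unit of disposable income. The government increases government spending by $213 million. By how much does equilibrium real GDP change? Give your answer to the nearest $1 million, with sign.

+$1,331 million

MPC = 1 − MPS = 1 − 0.16 = 0.84.
Expenditure multiplier = 1/(1 − MPC) = 1/(1 − 0.84) = 1/0.16 = 6.25.
ΔY = k × ΔG = (+$213 million) / 0.16 ≈ +$1,331 million.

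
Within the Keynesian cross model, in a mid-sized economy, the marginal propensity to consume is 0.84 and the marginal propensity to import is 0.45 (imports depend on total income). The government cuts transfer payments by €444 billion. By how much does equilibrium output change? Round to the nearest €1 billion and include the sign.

−€611 billion

The transfer change shifts disposable income by −€444 billion, so first-round consumption changes by c·ΔTR = 0.84 × (−€444 billion) = −€372.96 billion.
Expenditure multiplier = 1/(1 − c + m) = 1/(1 − 0.84 + 0.45) = 1/0.61 ≈ 1.639.
The transfer multiplier is c × k ≈ 1.377, so ΔY = k × (c·ΔTR) = (−€372.96 billion) / 0.61 ≈ −€611 billion.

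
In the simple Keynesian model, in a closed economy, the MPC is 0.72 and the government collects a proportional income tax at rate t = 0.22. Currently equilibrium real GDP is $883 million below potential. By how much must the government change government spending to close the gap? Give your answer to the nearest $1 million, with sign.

+$387 million

Spending multiplier = 1/(1 − c(1−t)) = 1/(1 − 0.72×0.78) = 1/0.4384 ≈ 2.281.
Need ΔY = +$883 million, so ΔG = ΔY/k = (+$883 million) × 0.4384 ≈ +$387 million.
The government should increase government spending by $387 million.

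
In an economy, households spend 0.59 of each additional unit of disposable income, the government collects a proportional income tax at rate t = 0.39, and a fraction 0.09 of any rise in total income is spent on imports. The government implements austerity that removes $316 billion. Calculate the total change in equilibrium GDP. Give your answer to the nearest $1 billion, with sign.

−$433 billion

Spending multiplier = 1/(1 − c(1−t) + m) = 1/(1 − 0.59×0.61 + 0.09) = 1/0.7301 ≈ 1.37.
ΔY = k × ΔG = (−$316 billion) / 0.7301 ≈ −$433 billion.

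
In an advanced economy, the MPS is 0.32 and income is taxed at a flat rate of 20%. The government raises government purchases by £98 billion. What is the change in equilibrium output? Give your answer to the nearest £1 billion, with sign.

+£215 billion

MPC = 1 − MPS = 1 − 0.32 = 0.68.
Spending multiplier = 1/(1 − c(1−t)) = 1/(1 − 0.68×0.8) = 1/0.456 ≈ 2.193.
ΔY = k × ΔG = (+£98 billion) / 0.456 ≈ +£215 billion.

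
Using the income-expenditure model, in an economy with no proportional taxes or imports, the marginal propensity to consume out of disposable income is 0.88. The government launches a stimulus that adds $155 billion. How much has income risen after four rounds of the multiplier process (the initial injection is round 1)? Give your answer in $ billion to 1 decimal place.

Round 1 adds ΔG = $155 billion; each later round is MPC = 0.88 times the previous.
After 4 rounds: 155 + 136.4 + 120.032 + 105.62816 = ΔG·(1 − c^4)/(1 − c) = 155 × (1 − 0.59969536)/0.12 ≈ $517.1 billion.

$517.1 billion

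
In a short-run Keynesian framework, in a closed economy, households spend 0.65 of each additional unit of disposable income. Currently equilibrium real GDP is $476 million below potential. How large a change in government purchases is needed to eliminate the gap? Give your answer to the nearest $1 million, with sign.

Spending multiplier = 1/(1 − MPC) = 1/(1 − 0.65) = 1/0.35 ≈ 2.857.
Need ΔY = +$476 million, so ΔG = ΔY/k = (+$476 million) × 0.35 ≈ +$167 million.
The government should increase government purchases by $167 million.

+$167 million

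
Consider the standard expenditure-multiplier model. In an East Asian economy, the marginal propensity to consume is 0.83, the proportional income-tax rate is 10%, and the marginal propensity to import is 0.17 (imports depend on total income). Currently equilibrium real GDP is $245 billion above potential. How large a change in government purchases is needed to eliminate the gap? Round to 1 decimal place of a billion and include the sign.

−$103.6 billion

Spending multiplier = 1/(1 − c(1−t) + m) = 1/(1 − 0.83×0.9 + 0.17) = 1/0.423 ≈ 2.364.
Need ΔY = −$245 billion, so ΔG = ΔY/k = (−$245 billion) × 0.423 ≈ −$103.6 billion.
The government should cut government purchases by $103.6 billion.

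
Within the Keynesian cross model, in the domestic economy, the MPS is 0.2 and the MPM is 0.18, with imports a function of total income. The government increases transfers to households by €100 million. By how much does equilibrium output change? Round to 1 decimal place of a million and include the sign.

MPC = 1 − MPS = 1 − 0.2 = 0.8.
The transfer change shifts disposable income by +€100 million, so first-round consumption changes by c·ΔTR = 0.8 × (+€100 million) = +€80 million.
Expenditure multiplier = 1/(1 − c + m) = 1/(1 − 0.8 + 0.18) = 1/0.38 ≈ 2.632.
The transfer multiplier is c × k ≈ 2.105, so ΔY = k × (c·ΔTR) = (+€80 million) / 0.38 ≈ +€210.5 million.

+€210.5 million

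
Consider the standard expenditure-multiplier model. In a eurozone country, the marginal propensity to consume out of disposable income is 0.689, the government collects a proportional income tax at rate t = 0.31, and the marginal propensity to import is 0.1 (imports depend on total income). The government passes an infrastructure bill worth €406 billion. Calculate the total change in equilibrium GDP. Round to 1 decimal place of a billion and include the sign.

+€650.0 billion

Expenditure multiplier = 1/(1 − c(1−t) + m) = 1/(1 − 0.689×0.69 + 0.1) = 1/0.62459 ≈ 1.601.
ΔY = k × ΔG = (+€406 billion) / 0.62459 ≈ +€650 billion.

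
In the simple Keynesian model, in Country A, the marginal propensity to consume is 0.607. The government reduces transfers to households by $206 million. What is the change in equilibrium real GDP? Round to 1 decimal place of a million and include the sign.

−$318.2 million

The transfer change shifts disposable income by −$206 million, so first-round consumption changes by c·ΔTR = 0.607 × (−$206 million) = −$125.042 million.
Expenditure multiplier = 1/(1 − MPC) = 1/(1 − 0.607) = 1/0.393 ≈ 2.545.
The transfer multiplier is c × k ≈ 1.545, so ΔY = k × (c·ΔTR) = (−$125.042 million) / 0.393 ≈ −$318.2 million.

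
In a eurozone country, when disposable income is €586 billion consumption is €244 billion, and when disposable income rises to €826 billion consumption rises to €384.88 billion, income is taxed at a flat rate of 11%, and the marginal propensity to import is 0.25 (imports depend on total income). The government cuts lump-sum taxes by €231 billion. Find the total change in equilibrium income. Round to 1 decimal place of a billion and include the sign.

MPC = ΔC/ΔYd = (384.88 − 244)/(826 − 586) = 140.88/240 = 0.587.
A lump-sum tax change of −€231 billion shifts disposable income by +€231 billion; first-round consumption changes by −c × ΔT = −0.587 × (−€231 billion) = +€135.597 billion.
Expenditure multiplier = 1/(1 − c(1−t) + m) = 1/(1 − 0.587×0.89 + 0.25) = 1/0.72757 ≈ 1.374.
The tax multiplier is −c × k ≈ −0.807, so ΔY = k × (−c·ΔT) = (+€135.597 billion) / 0.72757 ≈ +€186.4 billion.

+€186.4 billion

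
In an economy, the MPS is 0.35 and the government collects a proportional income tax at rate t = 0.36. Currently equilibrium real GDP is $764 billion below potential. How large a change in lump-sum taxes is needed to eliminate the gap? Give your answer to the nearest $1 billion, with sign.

MPC = 1 − MPS = 1 − 0.35 = 0.65.
Spending multiplier = 1/(1 − c(1−t)) = 1/(1 − 0.65×0.64) = 1/0.584 ≈ 1.712.
Tax multiplier = −c·k = −0.65/0.584 ≈ −1.113. Need ΔY = +$764 billion, so ΔT = ΔY/(−c·k) = −(+$764 billion) × 0.584 / 0.65 ≈ −$686 billion.
The government should cut lump-sum taxes by $686 billion.

−$686 billion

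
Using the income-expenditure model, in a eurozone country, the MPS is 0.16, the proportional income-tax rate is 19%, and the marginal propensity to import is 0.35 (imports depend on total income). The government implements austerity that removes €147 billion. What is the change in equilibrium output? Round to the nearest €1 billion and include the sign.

−€220 billion

MPC = 1 − MPS = 1 − 0.16 = 0.84.
Government-spending multiplier = 1/(1 − c(1−t) + m) = 1/(1 − 0.84×0.81 + 0.35) = 1/0.6696 ≈ 1.493.
ΔY = k × ΔG = (−€147 billion) / 0.6696 ≈ −€220 billion.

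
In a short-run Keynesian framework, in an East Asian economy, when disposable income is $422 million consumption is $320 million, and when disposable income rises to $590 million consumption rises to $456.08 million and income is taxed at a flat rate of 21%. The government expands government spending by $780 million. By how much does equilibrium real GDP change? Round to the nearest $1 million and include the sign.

MPC = ΔC/ΔYd = (456.08 − 320)/(590 − 422) = 136.08/168 = 0.81.
Spending multiplier = 1/(1 − c(1−t)) = 1/(1 − 0.81×0.79) = 1/0.3601 ≈ 2.777.
ΔY = k × ΔG = (+$780 million) / 0.3601 ≈ +$2,166 million.

+$2,166 million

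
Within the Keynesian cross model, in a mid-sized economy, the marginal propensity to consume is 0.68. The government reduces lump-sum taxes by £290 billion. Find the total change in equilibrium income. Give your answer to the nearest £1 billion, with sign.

A lump-sum tax change of −£290 billion shifts disposable income by +£290 billion; first-round consumption changes by −c × ΔT = −0.68 × (−£290 billion) = +£197.2 billion.
Expenditure multiplier = 1/(1 − MPC) = 1/(1 − 0.68) = 1/0.32 = 3.125.
The tax multiplier is −c × k = −2.125, so ΔY = k × (−c·ΔT) = (+£197.2 billion) / 0.32 ≈ +£616 billion.

+£616 billion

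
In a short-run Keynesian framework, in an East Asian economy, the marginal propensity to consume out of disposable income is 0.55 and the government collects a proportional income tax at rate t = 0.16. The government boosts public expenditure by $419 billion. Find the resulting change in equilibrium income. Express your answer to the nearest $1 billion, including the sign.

Spending multiplier = 1/(1 − c(1−t)) = 1/(1 − 0.55×0.84) = 1/0.538 ≈ 1.859.
ΔY = k × ΔG = (+$419 billion) / 0.538 ≈ +$779 billion.

+$779 billion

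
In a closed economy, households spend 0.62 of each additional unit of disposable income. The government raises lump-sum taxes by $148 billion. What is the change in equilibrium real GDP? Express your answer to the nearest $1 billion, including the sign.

−$241 billion

A lump-sum tax change of +$148 billion shifts disposable income by −$148 billion; first-round consumption changes by −c × ΔT = −0.62 × (+$148 billion) = −$91.76 billion.
Expenditure multiplier = 1/(1 − MPC) = 1/(1 − 0.62) = 1/0.38 ≈ 2.632.
The tax multiplier is −c × k ≈ −1.632, so ΔY = k × (−c·ΔT) = (−$91.76 billion) / 0.38 ≈ −$241 billion.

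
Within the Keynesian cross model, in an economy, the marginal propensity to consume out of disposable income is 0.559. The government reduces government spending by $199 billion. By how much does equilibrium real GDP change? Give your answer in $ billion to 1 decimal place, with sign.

−$451.2 billion

Expenditure multiplier = 1/(1 − MPC) = 1/(1 − 0.559) = 1/0.441 ≈ 2.268.
ΔY = k × ΔG = (−$199 billion) / 0.441 ≈ −$451.2 billion.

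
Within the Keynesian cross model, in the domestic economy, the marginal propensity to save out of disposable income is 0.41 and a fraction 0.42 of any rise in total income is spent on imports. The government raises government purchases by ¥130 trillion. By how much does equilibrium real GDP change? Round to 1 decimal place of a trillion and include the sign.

+¥156.6 trillion

MPC = 1 − MPS = 1 − 0.41 = 0.59.
Expenditure multiplier = 1/(1 − c + m) = 1/(1 − 0.59 + 0.42) = 1/0.83 ≈ 1.205.
ΔY = k × ΔG = (+¥130 trillion) / 0.83 ≈ +¥156.6 trillion.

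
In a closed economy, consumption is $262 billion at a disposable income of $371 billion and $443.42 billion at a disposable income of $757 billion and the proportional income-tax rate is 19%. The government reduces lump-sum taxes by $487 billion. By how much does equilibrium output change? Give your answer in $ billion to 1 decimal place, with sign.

MPC = ΔC/ΔYd = (443.42 − 262)/(757 − 371) = 181.42/386 = 0.47.
A lump-sum tax change of −$487 billion shifts disposable income by +$487 billion; first-round consumption changes by −c × ΔT = −0.47 × (−$487 billion) = +$228.89 billion.
Expenditure multiplier = 1/(1 − c(1−t)) = 1/(1 − 0.47×0.81) = 1/0.6193 ≈ 1.615.
The tax multiplier is −c × k ≈ −0.759, so ΔY = k × (−c·ΔT) = (+$228.89 billion) / 0.6193 ≈ +$369.6 billion.

+$369.6 billion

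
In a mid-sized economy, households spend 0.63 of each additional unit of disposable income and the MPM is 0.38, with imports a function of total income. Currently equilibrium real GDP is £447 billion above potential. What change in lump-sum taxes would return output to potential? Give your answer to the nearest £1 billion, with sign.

Spending multiplier = 1/(1 − c + m) = 1/(1 − 0.63 + 0.38) = 1/0.75 ≈ 1.333.
Tax multiplier = −c·k = −0.63/0.75 = −0.84. Need ΔY = −£447 billion, so ΔT = ΔY/(−c·k) = −(−£447 billion) × 0.75 / 0.63 ≈ +£532 billion.
The government should raise lump-sum taxes by £532 billion.

+£532 billion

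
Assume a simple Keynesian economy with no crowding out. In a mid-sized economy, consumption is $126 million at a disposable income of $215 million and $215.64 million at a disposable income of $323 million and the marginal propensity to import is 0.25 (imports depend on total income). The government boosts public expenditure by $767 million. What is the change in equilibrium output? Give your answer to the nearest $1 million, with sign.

MPC = ΔC/ΔYd = (215.64 − 126)/(323 − 215) = 89.64/108 = 0.83.
Expenditure multiplier = 1/(1 − c + m) = 1/(1 − 0.83 + 0.25) = 1/0.42 ≈ 2.381.
ΔY = k × ΔG = (+$767 million) / 0.42 ≈ +$1,826 million.

+$1,826 million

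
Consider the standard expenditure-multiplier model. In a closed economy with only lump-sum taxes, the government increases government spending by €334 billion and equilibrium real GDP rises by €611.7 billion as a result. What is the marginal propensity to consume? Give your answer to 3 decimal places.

Implied spending multiplier k = ΔY/ΔG = 611.7/334 ≈ 1.8314.
Since k = 1/(1 − MPC), MPC = 1 − 1/k = 1 − ΔG/ΔY = 1 − 334/611.7 ≈ 0.454.

0.454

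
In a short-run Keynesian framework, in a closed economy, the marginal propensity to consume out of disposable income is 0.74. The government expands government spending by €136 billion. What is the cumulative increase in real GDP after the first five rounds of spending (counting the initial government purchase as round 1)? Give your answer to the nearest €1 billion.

€407 billion

Round 1 adds ΔG = €136 billion; each later round is MPC = 0.74 times the previous.
After 5 rounds: 136 + 100.64 + 74.4736 + 55.110464 + 40.78174336 = ΔG·(1 − c^5)/(1 − c) = 136 × (1 − 0.2219006624)/0.26 ≈ €407 billion.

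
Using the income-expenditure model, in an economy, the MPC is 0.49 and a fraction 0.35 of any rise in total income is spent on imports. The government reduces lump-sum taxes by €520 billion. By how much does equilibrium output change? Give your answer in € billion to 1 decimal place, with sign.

+€296.3 billion

A lump-sum tax change of −€520 billion shifts disposable income by +€520 billion; first-round consumption changes by −c × ΔT = −0.49 × (−€520 billion) = +€254.8 billion.
Expenditure multiplier = 1/(1 − c + m) = 1/(1 − 0.49 + 0.35) = 1/0.86 ≈ 1.163.
The tax multiplier is −c × k ≈ −0.57, so ΔY = k × (−c·ΔT) = (+€254.8 billion) / 0.86 ≈ +€296.3 billion.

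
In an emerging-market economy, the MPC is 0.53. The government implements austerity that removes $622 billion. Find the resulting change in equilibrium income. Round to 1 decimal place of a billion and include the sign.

−$1,323.4 billion

Spending multiplier = 1/(1 − MPC) = 1/(1 − 0.53) = 1/0.47 ≈ 2.128.
ΔY = k × ΔG = (−$622 billion) / 0.47 ≈ −$1,323.4 billion.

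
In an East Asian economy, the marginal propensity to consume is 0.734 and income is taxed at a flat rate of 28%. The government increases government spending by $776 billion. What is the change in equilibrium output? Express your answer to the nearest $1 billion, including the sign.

+$1,646 billion

Spending multiplier = 1/(1 − c(1−t)) = 1/(1 − 0.734×0.72) = 1/0.47152 ≈ 2.121.
ΔY = k × ΔG = (+$776 billion) / 0.47152 ≈ +$1,646 billion.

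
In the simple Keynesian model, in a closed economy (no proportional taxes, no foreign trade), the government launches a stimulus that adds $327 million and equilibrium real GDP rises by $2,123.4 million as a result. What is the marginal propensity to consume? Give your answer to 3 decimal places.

Implied spending multiplier k = ΔY/ΔG = 2,123.4/327 ≈ 6.4936.
Since k = 1/(1 − MPC), MPC = 1 − 1/k = 1 − ΔG/ΔY = 1 − 327/2,123.4 ≈ 0.846.

0.846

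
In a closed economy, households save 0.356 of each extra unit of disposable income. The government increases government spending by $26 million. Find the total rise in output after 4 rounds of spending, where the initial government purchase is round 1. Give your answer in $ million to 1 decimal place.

MPC = 1 − MPS = 1 − 0.356 = 0.644.
Round 1 adds ΔG = $26 million; each later round is MPC = 0.644 times the previous.
After 4 rounds: 26 + 16.744 + 10.783136 + 6.944339584 = ΔG·(1 − c^4)/(1 − c) = 26 × (1 − 0.172005949696)/0.356 ≈ $60.5 million.

$60.5 million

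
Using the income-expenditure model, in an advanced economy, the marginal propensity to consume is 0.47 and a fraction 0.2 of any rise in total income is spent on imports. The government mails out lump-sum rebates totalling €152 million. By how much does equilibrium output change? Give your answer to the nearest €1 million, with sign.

+€98 million

A lump-sum tax change of −€152 million shifts disposable income by +€152 million; first-round consumption changes by −c × ΔT = −0.47 × (−€152 million) = +€71.44 million.
Expenditure multiplier = 1/(1 − c + m) = 1/(1 − 0.47 + 0.2) = 1/0.73 ≈ 1.37.
The tax multiplier is −c × k ≈ −0.644, so ΔY = k × (−c·ΔT) = (+€71.44 million) / 0.73 ≈ +€98 million.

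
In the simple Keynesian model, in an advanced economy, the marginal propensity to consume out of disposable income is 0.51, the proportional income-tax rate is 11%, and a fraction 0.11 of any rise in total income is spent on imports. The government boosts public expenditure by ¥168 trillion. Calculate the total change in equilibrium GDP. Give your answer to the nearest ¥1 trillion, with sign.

Expenditure multiplier = 1/(1 − c(1−t) + m) = 1/(1 − 0.51×0.89 + 0.11) = 1/0.6561 ≈ 1.524.
ΔY = k × ΔG = (+¥168 trillion) / 0.6561 ≈ +¥256 trillion.

+¥256 trillion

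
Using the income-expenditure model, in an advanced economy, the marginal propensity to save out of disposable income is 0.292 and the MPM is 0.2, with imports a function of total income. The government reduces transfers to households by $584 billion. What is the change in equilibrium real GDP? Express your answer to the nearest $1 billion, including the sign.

−$840 billion

MPC = 1 − MPS = 1 − 0.292 = 0.708.
The transfer change shifts disposable income by −$584 billion, so first-round consumption changes by c·ΔTR = 0.708 × (−$584 billion) = −$413.472 billion.
Expenditure multiplier = 1/(1 − c + m) = 1/(1 − 0.708 + 0.2) = 1/0.492 ≈ 2.033.
The transfer multiplier is c × k ≈ 1.439, so ΔY = k × (c·ΔTR) = (−$413.472 billion) / 0.492 ≈ −$840 billion.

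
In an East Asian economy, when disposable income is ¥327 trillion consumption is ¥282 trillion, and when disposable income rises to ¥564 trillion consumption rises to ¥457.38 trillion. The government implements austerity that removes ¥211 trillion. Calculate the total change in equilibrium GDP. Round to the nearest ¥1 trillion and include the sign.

MPC = ΔC/ΔYd = (457.38 − 282)/(564 − 327) = 175.38/237 = 0.74.
Expenditure multiplier = 1/(1 − MPC) = 1/(1 − 0.74) = 1/0.26 ≈ 3.846.
ΔY = k × ΔG = (−¥211 trillion) / 0.26 ≈ −¥812 trillion.

−¥812 trillion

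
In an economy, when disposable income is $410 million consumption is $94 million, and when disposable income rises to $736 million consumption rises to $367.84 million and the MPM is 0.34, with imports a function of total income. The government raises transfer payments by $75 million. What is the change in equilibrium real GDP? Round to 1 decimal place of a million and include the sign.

MPC = ΔC/ΔYd = (367.84 − 94)/(736 − 410) = 273.84/326 = 0.84.
The transfer change shifts disposable income by +$75 million, so first-round consumption changes by c·ΔTR = 0.84 × (+$75 million) = +$63 million.
Expenditure multiplier = 1/(1 − c + m) = 1/(1 − 0.84 + 0.34) = 1/0.5 = 2.
The transfer multiplier is c × k = 1.68, so ΔY = k × (c·ΔTR) = (+$63 million) / 0.5 = +$126 million.

+$126.0 million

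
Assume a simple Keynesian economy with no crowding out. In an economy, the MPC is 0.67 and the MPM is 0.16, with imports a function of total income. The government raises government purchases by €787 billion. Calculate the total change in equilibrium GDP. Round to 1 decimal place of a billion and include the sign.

Spending multiplier = 1/(1 − c + m) = 1/(1 − 0.67 + 0.16) = 1/0.49 ≈ 2.041.
ΔY = k × ΔG = (+€787 billion) / 0.49 ≈ +€1,606.1 billion.

+€1,606.1 billion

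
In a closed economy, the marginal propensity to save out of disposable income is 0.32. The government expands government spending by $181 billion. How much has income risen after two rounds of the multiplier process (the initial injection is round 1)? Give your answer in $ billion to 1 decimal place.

$304.1 billion

MPC = 1 − MPS = 1 − 0.32 = 0.68.
Round 1 adds ΔG = $181 billion; each later round is MPC = 0.68 times the previous.
After 2 rounds: 181 + 123.08 = ΔG·(1 − c^2)/(1 − c) = 181 × (1 − 0.4624)/0.32 ≈ $304.1 billion.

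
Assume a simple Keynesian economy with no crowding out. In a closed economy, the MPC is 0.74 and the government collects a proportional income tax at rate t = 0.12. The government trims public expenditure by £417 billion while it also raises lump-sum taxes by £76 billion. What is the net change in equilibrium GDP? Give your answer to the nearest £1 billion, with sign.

−£1,357 billion

Expenditure multiplier = 1/(1 − c(1−t)) = 1/(1 − 0.74×0.88) = 1/0.3488 ≈ 2.867.
ΔG contributes k·ΔG = (−£417 billion) / 0.3488 ≈ −£1,195.5 billion.
ΔT of +£76 billion changes first-round spending by −c·ΔT = −£56.24 billion, contributing k·(−c·ΔT) = (−£56.24 billion) / 0.3488 ≈ −£161.2 billion.
Net ΔY = k(ΔG − c·ΔT) = (−£473.24 billion) / 0.3488 ≈ −£1,357 billion.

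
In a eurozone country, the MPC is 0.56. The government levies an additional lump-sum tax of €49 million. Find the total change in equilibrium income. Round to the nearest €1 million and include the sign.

−€62 million

A lump-sum tax change of +€49 million shifts disposable income by −€49 million; first-round consumption changes by −c × ΔT = −0.56 × (+€49 million) = −€27.44 million.
Expenditure multiplier = 1/(1 − MPC) = 1/(1 − 0.56) = 1/0.44 ≈ 2.273.
The tax multiplier is −c × k ≈ −1.273, so ΔY = k × (−c·ΔT) = (−€27.44 million) / 0.44 ≈ −€62 million.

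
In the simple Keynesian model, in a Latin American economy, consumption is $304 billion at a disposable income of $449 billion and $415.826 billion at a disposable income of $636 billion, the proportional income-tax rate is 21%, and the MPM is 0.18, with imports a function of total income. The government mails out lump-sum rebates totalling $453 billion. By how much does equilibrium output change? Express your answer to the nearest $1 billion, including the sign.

+$383 billion

MPC = ΔC/ΔYd = (415.826 − 304)/(636 − 449) = 111.826/187 = 0.598.
A lump-sum tax change of −$453 billion shifts disposable income by +$453 billion; first-round consumption changes by −c × ΔT = −0.598 × (−$453 billion) = +$270.894 billion.
Expenditure multiplier = 1/(1 − c(1−t) + m) = 1/(1 − 0.598×0.79 + 0.18) = 1/0.70758 ≈ 1.413.
The tax multiplier is −c × k ≈ −0.845, so ΔY = k × (−c·ΔT) = (+$270.894 billion) / 0.70758 ≈ +$383 billion.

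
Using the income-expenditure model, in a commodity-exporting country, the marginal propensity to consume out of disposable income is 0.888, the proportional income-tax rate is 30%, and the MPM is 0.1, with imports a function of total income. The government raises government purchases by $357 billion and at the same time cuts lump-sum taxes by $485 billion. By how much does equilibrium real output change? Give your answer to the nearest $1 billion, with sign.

+$1,646 billion

Expenditure multiplier = 1/(1 − c(1−t) + m) = 1/(1 − 0.888×0.7 + 0.1) = 1/0.4784 ≈ 2.09.
ΔG contributes k·ΔG = (+$357 billion) / 0.4784 ≈ +$746.2 billion.
ΔT of −$485 billion changes first-round spending by −c·ΔT = +$430.68 billion, contributing k·(−c·ΔT) = (+$430.68 billion) / 0.4784 ≈ +$900.3 billion.
Net ΔY = k(ΔG − c·ΔT) = (+$787.68 billion) / 0.4784 ≈ +$1,646 billion.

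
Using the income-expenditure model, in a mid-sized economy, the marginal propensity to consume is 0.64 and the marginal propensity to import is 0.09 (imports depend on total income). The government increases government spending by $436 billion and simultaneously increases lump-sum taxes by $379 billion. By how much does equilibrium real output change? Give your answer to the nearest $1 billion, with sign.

Expenditure multiplier = 1/(1 − c + m) = 1/(1 − 0.64 + 0.09) = 1/0.45 ≈ 2.222.
ΔG contributes k·ΔG = (+$436 billion) / 0.45 ≈ +$968.9 billion.
ΔT of +$379 billion changes first-round spending by −c·ΔT = −$242.56 billion, contributing k·(−c·ΔT) = (−$242.56 billion) / 0.45 ≈ −$539 billion.
Net ΔY = k(ΔG − c·ΔT) = (+$193.44 billion) / 0.45 ≈ +$430 billion.

+$430 billion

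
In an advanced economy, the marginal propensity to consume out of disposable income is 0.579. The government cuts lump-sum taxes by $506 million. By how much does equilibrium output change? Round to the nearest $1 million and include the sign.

A lump-sum tax change of −$506 million shifts disposable income by +$506 million; first-round consumption changes by −c × ΔT = −0.579 × (−$506 million) = +$292.974 million.
Expenditure multiplier = 1/(1 − MPC) = 1/(1 − 0.579) = 1/0.421 ≈ 2.375.
The tax multiplier is −c × k ≈ −1.375, so ΔY = k × (−c·ΔT) = (+$292.974 million) / 0.421 ≈ +$696 million.

+$696 million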